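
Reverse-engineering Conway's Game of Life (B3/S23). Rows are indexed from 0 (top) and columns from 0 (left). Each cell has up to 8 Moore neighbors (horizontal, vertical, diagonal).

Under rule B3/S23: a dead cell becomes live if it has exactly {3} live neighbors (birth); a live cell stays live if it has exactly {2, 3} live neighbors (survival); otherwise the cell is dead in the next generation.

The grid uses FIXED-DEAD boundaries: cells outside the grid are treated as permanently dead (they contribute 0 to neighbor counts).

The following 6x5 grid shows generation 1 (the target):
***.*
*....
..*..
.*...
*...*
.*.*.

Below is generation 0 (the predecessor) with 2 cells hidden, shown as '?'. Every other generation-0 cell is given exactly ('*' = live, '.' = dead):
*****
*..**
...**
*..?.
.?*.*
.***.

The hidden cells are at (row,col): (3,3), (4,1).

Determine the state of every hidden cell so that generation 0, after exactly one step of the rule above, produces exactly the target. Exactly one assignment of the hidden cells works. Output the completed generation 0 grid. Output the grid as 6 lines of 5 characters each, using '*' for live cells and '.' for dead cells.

Answer: *****
*..**
...**
*..*.
.**.*
.***.

Derivation:
Hidden generation-0 cells (in order): (3,3), (4,1).
A hidden cell only influences target cells in its own 3x3 neighborhood. Try each of the 2^2 = 4 assignments, step the completed generation 0 forward once under B3/S23, and compare with the target:
  (3,3)=. (4,1)=. -> step gives (2,2)='.' but target has '*' -> reject
  (3,3)=. (4,1)=* -> step gives (2,2)='.' but target has '*' -> reject
  (3,3)=* (4,1)=. -> step gives (3,1)='.' but target has '*' -> reject
  (3,3)=* (4,1)=* -> step reproduces the target at every cell -> ACCEPT
Unique solution: (3,3)=live, (4,1)=live.
Check: live-neighbor counts of every cell in the completed generation 0:
23343
24565
22344
13444
34552
23432
Applying B3/S23 to generation 0 with these counts gives:
***.*
*....
..*..
.*...
*...*
.*.*.
which matches the target exactly.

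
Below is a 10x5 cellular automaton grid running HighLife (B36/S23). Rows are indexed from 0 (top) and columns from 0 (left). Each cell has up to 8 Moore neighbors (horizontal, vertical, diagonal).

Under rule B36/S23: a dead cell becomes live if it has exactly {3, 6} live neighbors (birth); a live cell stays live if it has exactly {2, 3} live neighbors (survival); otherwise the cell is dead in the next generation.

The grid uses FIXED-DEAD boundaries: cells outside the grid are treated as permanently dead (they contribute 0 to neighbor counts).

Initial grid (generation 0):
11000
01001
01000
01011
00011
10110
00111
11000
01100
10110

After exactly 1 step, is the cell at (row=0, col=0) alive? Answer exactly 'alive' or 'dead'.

Simulating step by step:
Generation 0 (given above): 23 live cells
Generation 1: 18 live cells
11000
01100
11011
00011
01000
01000
10001
10000
00010
00110

Cell (0,0) at generation 1: 1 -> alive

Answer: alive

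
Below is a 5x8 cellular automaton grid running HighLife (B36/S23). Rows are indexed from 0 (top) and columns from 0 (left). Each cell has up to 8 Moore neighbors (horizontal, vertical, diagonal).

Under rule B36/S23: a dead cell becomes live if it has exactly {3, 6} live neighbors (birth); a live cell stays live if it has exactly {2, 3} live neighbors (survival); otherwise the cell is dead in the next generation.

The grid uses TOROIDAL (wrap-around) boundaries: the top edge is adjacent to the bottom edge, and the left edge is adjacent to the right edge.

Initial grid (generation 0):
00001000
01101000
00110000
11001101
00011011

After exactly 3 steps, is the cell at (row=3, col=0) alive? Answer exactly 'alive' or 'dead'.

Answer: alive

Derivation:
Simulating step by step:
Generation 0 (given above): 15 live cells
Generation 1: 13 live cells
00101000
01101000
00000100
11000101
00010011
Generation 2: 23 live cells
01101100
01101100
00101110
10001101
01111111
Generation 3: 7 live cells
00000000
00010000
10100001
10010000
00000001

Cell (3,0) at generation 3: 1 -> alive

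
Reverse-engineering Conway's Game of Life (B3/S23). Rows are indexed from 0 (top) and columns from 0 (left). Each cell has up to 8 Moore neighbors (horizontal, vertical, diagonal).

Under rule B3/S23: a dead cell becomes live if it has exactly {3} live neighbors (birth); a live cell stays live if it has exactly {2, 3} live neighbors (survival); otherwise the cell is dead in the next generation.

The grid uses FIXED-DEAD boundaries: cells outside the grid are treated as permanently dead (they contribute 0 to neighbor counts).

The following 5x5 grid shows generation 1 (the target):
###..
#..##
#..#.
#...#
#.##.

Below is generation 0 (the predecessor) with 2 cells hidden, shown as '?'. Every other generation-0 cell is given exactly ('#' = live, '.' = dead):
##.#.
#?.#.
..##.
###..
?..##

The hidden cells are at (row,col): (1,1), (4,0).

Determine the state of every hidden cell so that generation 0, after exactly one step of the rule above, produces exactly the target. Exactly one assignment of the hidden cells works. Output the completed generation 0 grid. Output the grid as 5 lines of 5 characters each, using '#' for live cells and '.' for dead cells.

Hidden generation-0 cells (in order): (1,1), (4,0).
A hidden cell only influences target cells in its own 3x3 neighborhood. Try each of the 2^2 = 4 assignments, step the completed generation 0 forward once under B3/S23, and compare with the target:
  (1,1)=. (4,0)=. -> step gives (3,0)='.' but target has '#' -> reject
  (1,1)=. (4,0)=# -> step reproduces the target at every cell -> ACCEPT
  (1,1)=# (4,0)=. -> step gives (0,2)='.' but target has '#' -> reject
  (1,1)=# (4,0)=# -> step gives (0,2)='.' but target has '#' -> reject
Unique solution: (1,1)=dead, (4,0)=live.
Check: live-neighbor counts of every cell in the completed generation 0:
22312
24533
35432
24453
24321
Applying B3/S23 to generation 0 with these counts gives:
###..
#..##
#..#.
#...#
#.##.
which matches the target exactly.

Answer: ##.#.
#..#.
..##.
###..
#..##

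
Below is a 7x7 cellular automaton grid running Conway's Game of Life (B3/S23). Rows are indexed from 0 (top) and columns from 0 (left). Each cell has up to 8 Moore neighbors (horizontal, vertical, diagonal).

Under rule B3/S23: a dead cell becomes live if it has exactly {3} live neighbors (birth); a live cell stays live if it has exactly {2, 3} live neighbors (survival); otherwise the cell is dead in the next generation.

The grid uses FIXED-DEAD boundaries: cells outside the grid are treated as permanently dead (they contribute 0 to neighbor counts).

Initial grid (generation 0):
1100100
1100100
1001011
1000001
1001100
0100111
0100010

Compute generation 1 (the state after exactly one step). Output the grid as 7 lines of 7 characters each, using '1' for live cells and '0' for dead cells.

Simulating step by step:
Generation 0 (given above): 21 live cells
Generation 1: 26 live cells
(generation 1 grid is the final answer)

Answer: 1100000
0011100
1000111
1101001
1101101
1111001
0000111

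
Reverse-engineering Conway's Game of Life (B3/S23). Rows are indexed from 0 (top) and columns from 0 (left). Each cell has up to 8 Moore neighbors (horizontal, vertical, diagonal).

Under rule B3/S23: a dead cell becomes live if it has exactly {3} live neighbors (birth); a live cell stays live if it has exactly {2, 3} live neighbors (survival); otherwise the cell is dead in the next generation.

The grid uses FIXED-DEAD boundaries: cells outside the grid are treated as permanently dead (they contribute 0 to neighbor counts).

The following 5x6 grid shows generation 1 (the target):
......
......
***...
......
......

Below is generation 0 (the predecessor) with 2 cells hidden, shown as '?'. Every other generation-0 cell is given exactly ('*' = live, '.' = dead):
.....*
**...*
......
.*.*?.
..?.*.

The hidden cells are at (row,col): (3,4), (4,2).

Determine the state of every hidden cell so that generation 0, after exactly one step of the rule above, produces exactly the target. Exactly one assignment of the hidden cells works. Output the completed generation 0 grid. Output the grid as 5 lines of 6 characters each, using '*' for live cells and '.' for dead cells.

Answer: .....*
**...*
......
.*.*..
....*.

Derivation:
Hidden generation-0 cells (in order): (3,4), (4,2).
A hidden cell only influences target cells in its own 3x3 neighborhood. Try each of the 2^2 = 4 assignments, step the completed generation 0 forward once under B3/S23, and compare with the target:
  (3,4)=. (4,2)=. -> step reproduces the target at every cell -> ACCEPT
  (3,4)=. (4,2)=* -> step gives (3,2)='*' but target has '.' -> reject
  (3,4)=* (4,2)=. -> step gives (2,4)='*' but target has '.' -> reject
  (3,4)=* (4,2)=* -> step gives (2,4)='*' but target has '.' -> reject
Unique solution: (3,4)=dead, (4,2)=dead.
Check: live-neighbor counts of every cell in the completed generation 0:
221021
111021
333121
102121
112211
Applying B3/S23 to generation 0 with these counts gives:
......
......
***...
......
......
which matches the target exactly.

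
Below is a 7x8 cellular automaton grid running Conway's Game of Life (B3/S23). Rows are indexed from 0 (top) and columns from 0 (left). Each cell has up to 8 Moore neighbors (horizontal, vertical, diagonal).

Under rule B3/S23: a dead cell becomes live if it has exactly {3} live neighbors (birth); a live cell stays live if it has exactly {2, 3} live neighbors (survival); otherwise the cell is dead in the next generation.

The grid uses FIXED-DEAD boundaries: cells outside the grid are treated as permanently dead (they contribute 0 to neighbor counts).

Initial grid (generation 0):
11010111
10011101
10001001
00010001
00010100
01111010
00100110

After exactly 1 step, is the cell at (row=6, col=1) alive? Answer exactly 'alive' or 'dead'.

Simulating step by step:
Generation 0 (given above): 26 live cells
Generation 1: 23 live cells
11110101
10110001
00000101
00010010
00000110
01000010
01101110

Cell (6,1) at generation 1: 1 -> alive

Answer: alive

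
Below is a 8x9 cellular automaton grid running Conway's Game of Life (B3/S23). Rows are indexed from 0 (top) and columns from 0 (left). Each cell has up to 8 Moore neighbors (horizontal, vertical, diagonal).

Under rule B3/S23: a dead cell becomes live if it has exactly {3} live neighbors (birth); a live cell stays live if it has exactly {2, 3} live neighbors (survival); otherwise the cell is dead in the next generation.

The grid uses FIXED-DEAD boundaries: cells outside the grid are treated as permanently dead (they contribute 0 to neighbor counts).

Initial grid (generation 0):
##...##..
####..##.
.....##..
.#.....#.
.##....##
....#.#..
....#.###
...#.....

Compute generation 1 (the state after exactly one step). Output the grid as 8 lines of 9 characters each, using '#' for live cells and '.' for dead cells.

Simulating step by step:
Generation 0 (given above): 25 live cells
Generation 1: 26 live cells
(generation 1 grid is the final answer)

Answer: #....###.
#.#.#..#.
#....#...
.##....##
.##...###
...#..#..
...##.##.
.......#.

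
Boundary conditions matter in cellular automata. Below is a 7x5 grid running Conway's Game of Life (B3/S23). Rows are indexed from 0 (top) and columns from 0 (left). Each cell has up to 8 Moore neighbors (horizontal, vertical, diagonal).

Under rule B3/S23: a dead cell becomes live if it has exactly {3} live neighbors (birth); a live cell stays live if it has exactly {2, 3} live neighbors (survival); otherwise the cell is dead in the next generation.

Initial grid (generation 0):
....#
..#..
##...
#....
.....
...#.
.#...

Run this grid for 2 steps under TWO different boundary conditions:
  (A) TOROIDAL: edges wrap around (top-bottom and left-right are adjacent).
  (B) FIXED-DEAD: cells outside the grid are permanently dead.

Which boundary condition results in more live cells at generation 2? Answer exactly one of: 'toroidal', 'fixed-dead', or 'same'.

Answer: toroidal

Derivation:
Under TOROIDAL boundary, generation 2:
.....
##...
..#.#
##...
.....
.....
.....
Population = 6

Under FIXED-DEAD boundary, generation 2:
.....
##...
..#..
##...
.....
.....
.....
Population = 5

Comparison: toroidal=6, fixed-dead=5 -> toroidal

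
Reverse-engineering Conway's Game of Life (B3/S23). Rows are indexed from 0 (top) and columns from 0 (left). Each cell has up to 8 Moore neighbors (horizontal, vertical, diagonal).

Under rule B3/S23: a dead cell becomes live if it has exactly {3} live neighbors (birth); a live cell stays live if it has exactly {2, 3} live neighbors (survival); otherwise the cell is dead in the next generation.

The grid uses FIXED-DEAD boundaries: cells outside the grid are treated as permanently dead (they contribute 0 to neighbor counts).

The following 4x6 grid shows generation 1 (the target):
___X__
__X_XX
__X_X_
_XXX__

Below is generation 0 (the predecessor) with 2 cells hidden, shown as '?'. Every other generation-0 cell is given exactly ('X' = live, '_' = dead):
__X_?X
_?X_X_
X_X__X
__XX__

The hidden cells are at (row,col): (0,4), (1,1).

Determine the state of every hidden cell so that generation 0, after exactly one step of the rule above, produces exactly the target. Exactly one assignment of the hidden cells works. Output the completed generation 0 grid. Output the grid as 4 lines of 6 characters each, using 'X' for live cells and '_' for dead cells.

Answer: __X__X
__X_X_
X_X__X
__XX__

Derivation:
Hidden generation-0 cells (in order): (0,4), (1,1).
A hidden cell only influences target cells in its own 3x3 neighborhood. Try each of the 2^2 = 4 assignments, step the completed generation 0 forward once under B3/S23, and compare with the target:
  (0,4)=_ (1,1)=_ -> step reproduces the target at every cell -> ACCEPT
  (0,4)=_ (1,1)=X -> step gives (0,1)='X' but target has '_' -> reject
  (0,4)=X (1,1)=_ -> step gives (0,3)='_' but target has 'X' -> reject
  (0,4)=X (1,1)=X -> step gives (0,1)='X' but target has '_' -> reject
Unique solution: (0,4)=dead, (1,1)=dead.
Check: live-neighbor counts of every cell in the completed generation 0:
021321
142423
043531
132221
Applying B3/S23 to generation 0 with these counts gives:
___X__
__X_XX
__X_X_
_XXX__
which matches the target exactly.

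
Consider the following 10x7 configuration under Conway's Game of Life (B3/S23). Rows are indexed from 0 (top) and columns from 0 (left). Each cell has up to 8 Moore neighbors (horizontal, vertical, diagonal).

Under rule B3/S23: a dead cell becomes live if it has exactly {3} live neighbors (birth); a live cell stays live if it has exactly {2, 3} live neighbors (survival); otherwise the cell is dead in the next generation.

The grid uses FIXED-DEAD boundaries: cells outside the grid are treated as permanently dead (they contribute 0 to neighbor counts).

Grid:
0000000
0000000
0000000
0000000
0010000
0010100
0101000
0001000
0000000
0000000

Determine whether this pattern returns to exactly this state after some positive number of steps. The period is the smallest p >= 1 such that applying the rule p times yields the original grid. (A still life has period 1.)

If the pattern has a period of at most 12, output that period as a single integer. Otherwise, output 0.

Answer: 2

Derivation:
Simulating and comparing each generation to the original:
Gen 0 (original, given above): 6 live cells
Gen 1: 6 live cells, differs from original
Gen 2: 6 live cells, MATCHES original -> period = 2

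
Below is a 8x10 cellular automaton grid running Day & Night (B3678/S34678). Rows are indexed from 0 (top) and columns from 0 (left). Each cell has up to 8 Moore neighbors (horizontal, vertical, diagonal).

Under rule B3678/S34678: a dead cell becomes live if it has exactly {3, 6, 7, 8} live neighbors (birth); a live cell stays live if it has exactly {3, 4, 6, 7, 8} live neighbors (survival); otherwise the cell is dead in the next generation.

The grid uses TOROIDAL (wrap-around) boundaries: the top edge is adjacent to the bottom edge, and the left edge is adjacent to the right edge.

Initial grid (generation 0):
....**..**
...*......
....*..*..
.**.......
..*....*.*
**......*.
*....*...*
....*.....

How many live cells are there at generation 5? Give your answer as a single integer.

Answer: 18

Derivation:
Simulating step by step:
Generation 0 (given above): 19 live cells
Generation 1: 19 live cells
...**.....
.....*..*.
..**......
...*....*.
..*.....*.
**......*.
**.......*
*...*...*.
Generation 2: 16 live cells
....**...*
..*.......
....*.....
...*......
.*.....*..
***.......
.*......*.
**.*......
Generation 3: 18 live cells
****......
...***....
...*......
..........
**........
***.......
.........*
*.*.*....*
Generation 4: 20 live cells
***..*...*
.*.**.....
..........
..........
***.......
**.......*
..**.....*
*.*......*
Generation 5: 18 live cells
..*.*....*
.*........
..........
.*........
**.......*
...*.....*
*.*.....**
.**.....**
Population at generation 5: 18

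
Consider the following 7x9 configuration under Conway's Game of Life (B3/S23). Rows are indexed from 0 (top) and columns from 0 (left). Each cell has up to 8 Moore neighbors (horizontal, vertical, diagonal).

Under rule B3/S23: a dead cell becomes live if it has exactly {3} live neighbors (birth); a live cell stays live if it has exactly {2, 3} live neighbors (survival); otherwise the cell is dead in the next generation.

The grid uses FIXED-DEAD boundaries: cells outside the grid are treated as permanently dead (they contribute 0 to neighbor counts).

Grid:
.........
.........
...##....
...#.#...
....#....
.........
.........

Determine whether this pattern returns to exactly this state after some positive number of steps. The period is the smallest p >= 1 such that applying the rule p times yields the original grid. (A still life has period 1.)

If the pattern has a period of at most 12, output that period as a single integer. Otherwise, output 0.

Answer: 1

Derivation:
Simulating and comparing each generation to the original:
Gen 0 (original, given above): 5 live cells
Gen 1: 5 live cells, MATCHES original -> period = 1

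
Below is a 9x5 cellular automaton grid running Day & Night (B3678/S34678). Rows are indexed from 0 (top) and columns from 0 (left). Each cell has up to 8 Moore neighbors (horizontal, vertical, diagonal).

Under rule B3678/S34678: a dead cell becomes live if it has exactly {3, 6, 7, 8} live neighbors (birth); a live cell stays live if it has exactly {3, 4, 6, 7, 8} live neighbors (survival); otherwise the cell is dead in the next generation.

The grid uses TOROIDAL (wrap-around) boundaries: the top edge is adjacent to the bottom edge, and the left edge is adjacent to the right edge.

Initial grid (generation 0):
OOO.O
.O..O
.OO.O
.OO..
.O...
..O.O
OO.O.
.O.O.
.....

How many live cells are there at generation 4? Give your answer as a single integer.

Simulating step by step:
Generation 0 (given above): 19 live cells
Generation 1: 22 live cells
OO.O.
O...O
.OO..
.OOO.
OO.O.
..OO.
OO.O.
O...O
...OO
Generation 2: 26 live cells
O.OOO
O..OO
.OO.O
..OOO
.OOO.
...O.
OO.O.
OOO..
.OOO.
Generation 3: 21 live cells
O..OO
...OO
.OOO.
..OOO
.....
O.OO.
OO...
OOO..
.OO..
Generation 4: 19 live cells
OO.OO
.O...
O..O.
.OOO.
.O...
....O
OO.O.
OOO..
..O..
Population at generation 4: 19

Answer: 19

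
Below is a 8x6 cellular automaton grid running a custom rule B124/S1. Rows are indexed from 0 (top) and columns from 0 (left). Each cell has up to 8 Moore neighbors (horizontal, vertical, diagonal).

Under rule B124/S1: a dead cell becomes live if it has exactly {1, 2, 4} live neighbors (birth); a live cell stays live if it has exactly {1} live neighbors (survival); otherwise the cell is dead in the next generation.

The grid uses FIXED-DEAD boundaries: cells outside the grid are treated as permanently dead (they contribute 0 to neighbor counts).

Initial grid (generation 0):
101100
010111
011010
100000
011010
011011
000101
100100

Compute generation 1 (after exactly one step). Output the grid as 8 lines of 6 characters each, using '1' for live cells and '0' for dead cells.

Simulating step by step:
Generation 0 (given above): 22 live cells
Generation 1: 16 live cells
(generation 1 grid is the final answer)

Answer: 100011
000000
000100
001111
000100
100000
101000
011101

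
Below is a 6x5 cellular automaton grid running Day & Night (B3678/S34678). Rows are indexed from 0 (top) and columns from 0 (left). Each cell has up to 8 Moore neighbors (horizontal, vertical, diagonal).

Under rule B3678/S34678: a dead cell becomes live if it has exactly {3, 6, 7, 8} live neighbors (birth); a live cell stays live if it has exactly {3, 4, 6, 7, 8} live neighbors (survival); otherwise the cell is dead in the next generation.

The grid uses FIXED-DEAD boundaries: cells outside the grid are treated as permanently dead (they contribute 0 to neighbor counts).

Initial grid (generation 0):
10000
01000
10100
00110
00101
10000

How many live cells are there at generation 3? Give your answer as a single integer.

Answer: 7

Derivation:
Simulating step by step:
Generation 0 (given above): 9 live cells
Generation 1: 7 live cells
00000
11000
00110
00110
01000
00000
Generation 2: 7 live cells
00000
00100
00110
01110
00100
00000
Generation 3: 7 live cells
00000
00010
00010
01010
01110
00000
Population at generation 3: 7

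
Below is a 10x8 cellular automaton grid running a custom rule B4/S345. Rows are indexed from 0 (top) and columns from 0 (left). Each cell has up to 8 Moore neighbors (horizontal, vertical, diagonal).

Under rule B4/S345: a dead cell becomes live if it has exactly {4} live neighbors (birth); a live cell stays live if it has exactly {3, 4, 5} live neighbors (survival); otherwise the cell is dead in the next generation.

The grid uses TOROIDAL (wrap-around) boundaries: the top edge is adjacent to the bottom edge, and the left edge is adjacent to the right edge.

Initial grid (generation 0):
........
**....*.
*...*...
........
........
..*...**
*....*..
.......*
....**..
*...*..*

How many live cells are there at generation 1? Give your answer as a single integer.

Answer: 4

Derivation:
Simulating step by step:
Generation 0 (given above): 16 live cells
Generation 1: 4 live cells
*......*
........
........
........
........
........
......**
........
........
........
Population at generation 1: 4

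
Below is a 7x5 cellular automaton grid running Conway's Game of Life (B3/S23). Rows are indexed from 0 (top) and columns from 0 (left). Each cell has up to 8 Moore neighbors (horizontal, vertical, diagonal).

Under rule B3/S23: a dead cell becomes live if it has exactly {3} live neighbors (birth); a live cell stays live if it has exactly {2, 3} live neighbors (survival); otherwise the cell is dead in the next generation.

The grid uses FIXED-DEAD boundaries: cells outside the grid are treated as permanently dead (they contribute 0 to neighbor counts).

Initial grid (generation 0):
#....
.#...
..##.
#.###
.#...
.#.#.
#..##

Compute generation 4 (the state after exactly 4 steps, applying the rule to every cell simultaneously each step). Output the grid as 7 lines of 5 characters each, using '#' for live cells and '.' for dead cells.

Answer: .....
.....
...##
##..#
#.##.
#.#..
.....

Derivation:
Simulating step by step:
Generation 0 (given above): 14 live cells
Generation 1: 14 live cells
.....
.##..
....#
....#
##..#
##.##
..###
Generation 2: 11 live cells
.....
.....
...#.
...##
###.#
#....
.##.#
Generation 3: 10 live cells
.....
.....
...##
.#..#
###.#
#....
.#...
Generation 4: 10 live cells
(generation 4 grid is the final answer)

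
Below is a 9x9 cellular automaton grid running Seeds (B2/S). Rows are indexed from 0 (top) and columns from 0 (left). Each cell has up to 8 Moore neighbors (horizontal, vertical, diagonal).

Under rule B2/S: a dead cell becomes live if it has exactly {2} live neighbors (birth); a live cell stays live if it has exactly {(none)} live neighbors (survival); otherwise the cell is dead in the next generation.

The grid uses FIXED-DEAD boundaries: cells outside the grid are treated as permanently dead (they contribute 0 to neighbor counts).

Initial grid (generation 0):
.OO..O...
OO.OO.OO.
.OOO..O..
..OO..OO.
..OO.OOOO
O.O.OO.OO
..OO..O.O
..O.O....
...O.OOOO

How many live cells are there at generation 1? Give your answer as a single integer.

Simulating step by step:
Generation 0 (given above): 40 live cells
Generation 1: 4 live cells
.......O.
.........
........O
.........
.........
.........
.........
.O.......
..O......
Population at generation 1: 4

Answer: 4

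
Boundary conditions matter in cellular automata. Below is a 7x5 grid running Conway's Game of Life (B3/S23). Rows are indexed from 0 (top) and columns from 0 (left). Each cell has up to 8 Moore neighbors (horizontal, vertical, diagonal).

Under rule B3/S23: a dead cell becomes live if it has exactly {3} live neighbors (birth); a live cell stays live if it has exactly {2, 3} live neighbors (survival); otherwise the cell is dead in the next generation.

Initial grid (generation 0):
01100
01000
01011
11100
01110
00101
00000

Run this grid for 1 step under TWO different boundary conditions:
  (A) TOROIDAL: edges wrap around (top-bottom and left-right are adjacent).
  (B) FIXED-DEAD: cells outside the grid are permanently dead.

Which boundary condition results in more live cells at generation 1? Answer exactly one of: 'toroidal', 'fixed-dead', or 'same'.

Answer: toroidal

Derivation:
Under TOROIDAL boundary, generation 1:
01100
01010
00011
00000
00001
01100
01110
Population = 12

Under FIXED-DEAD boundary, generation 1:
01100
11010
00010
10001
10000
01100
00000
Population = 11

Comparison: toroidal=12, fixed-dead=11 -> toroidal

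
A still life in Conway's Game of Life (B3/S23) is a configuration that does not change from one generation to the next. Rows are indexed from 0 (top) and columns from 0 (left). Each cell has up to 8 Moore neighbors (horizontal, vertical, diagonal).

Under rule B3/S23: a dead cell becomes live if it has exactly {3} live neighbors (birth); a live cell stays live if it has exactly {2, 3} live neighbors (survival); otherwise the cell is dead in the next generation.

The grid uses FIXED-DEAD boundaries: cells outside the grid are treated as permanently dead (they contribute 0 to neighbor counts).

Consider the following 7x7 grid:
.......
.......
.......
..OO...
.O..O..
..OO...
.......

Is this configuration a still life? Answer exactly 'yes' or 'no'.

Answer: yes

Derivation:
Compute generation 1 and compare to generation 0 (given above):
Generation 1:
.......
.......
.......
..OO...
.O..O..
..OO...
.......
The grids are IDENTICAL -> still life.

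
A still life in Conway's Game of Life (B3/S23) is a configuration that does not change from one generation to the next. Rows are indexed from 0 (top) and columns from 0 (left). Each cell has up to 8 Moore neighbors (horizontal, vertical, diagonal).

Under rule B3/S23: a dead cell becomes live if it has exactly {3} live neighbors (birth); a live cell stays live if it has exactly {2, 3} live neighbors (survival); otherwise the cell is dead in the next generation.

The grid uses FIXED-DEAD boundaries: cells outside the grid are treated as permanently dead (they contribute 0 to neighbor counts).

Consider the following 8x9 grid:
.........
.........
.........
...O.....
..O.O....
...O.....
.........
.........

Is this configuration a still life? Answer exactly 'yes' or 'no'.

Answer: yes

Derivation:
Compute generation 1 and compare to generation 0 (given above):
Generation 1:
.........
.........
.........
...O.....
..O.O....
...O.....
.........
.........
The grids are IDENTICAL -> still life.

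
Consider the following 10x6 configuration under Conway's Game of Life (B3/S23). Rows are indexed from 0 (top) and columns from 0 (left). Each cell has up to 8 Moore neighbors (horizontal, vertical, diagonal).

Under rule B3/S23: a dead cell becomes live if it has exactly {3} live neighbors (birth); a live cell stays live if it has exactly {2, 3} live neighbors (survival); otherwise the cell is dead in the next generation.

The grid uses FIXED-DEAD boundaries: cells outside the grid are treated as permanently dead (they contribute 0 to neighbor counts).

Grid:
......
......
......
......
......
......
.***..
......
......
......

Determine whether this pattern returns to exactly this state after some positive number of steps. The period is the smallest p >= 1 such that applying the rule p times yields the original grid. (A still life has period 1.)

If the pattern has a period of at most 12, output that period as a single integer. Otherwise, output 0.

Simulating and comparing each generation to the original:
Gen 0 (original, given above): 3 live cells
Gen 1: 3 live cells, differs from original
Gen 2: 3 live cells, MATCHES original -> period = 2

Answer: 2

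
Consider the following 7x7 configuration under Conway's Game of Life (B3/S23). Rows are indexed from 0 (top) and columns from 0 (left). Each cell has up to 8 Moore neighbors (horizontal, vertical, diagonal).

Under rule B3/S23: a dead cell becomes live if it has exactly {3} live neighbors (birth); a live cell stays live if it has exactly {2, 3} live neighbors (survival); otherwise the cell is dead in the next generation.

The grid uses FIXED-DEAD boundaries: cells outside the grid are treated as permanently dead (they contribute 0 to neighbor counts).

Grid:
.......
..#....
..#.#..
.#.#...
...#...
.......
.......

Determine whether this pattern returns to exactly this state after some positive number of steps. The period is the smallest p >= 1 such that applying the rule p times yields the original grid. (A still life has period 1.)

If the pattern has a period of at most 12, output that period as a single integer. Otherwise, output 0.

Simulating and comparing each generation to the original:
Gen 0 (original, given above): 6 live cells
Gen 1: 6 live cells, differs from original
Gen 2: 6 live cells, MATCHES original -> period = 2

Answer: 2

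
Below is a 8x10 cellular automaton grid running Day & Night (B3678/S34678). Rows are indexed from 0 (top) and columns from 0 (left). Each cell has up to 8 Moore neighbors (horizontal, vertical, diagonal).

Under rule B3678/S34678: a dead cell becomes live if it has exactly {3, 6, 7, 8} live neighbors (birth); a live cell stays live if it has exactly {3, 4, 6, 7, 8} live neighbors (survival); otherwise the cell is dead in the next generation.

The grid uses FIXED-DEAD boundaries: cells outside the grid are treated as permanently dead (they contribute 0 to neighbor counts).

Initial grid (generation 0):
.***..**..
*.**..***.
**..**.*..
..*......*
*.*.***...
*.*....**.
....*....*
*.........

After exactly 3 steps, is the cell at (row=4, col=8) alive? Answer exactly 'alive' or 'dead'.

Answer: alive

Derivation:
Simulating step by step:
Generation 0 (given above): 30 live cells
Generation 1: 19 live cells
.***..***.
**.*....*.
.*.....*..
*.........
.......**.
....*.*...
.*......*.
..........
Generation 2: 14 live cells
***....*..
***...*.*.
.**.......
.......**.
..........
........*.
..........
..........
Generation 3: 12 live cells
*.*.......
**.*...*..
***.....*.
..........
.......**.
..........
..........
..........

Cell (4,8) at generation 3: 1 -> alive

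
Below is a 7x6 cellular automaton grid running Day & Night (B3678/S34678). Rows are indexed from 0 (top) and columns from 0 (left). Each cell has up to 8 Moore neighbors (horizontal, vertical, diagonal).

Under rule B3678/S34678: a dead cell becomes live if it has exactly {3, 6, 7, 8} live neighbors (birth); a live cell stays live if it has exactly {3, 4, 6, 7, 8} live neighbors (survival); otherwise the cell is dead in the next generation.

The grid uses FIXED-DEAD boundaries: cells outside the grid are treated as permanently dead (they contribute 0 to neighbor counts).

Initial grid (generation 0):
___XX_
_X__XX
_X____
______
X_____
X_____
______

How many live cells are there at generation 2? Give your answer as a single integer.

Simulating step by step:
Generation 0 (given above): 8 live cells
Generation 1: 5 live cells
____XX
__XXX_
______
______
______
______
______
Generation 2: 5 live cells
____X_
___XXX
___X__
______
______
______
______
Population at generation 2: 5

Answer: 5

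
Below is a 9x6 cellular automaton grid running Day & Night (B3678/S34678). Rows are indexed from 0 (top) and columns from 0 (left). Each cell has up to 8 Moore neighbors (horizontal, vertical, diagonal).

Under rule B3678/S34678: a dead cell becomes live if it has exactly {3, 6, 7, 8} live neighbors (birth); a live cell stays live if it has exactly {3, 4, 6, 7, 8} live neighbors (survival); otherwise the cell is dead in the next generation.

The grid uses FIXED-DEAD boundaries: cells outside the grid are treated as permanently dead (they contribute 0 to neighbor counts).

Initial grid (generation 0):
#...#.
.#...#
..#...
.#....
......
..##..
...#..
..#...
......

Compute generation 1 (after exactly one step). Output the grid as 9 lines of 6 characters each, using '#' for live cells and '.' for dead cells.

Simulating step by step:
Generation 0 (given above): 10 live cells
Generation 1: 3 live cells
(generation 1 grid is the final answer)

Answer: ......
......
.#....
......
..#...
......
...#..
......
......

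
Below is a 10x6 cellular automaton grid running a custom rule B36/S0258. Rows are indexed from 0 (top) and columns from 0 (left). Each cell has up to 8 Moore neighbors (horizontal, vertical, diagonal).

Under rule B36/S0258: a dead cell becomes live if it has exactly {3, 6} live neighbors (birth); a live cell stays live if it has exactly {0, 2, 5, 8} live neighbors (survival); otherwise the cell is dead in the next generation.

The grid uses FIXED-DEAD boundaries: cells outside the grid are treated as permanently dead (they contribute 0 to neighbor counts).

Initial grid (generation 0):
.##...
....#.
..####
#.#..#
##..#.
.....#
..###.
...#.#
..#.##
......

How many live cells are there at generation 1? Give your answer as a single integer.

Answer: 17

Derivation:
Simulating step by step:
Generation 0 (given above): 22 live cells
Generation 1: 17 live cells
......
.#...#
.##...
#.....
#...##
.##..#
..#..#
...##.
...#.#
......
Population at generation 1: 17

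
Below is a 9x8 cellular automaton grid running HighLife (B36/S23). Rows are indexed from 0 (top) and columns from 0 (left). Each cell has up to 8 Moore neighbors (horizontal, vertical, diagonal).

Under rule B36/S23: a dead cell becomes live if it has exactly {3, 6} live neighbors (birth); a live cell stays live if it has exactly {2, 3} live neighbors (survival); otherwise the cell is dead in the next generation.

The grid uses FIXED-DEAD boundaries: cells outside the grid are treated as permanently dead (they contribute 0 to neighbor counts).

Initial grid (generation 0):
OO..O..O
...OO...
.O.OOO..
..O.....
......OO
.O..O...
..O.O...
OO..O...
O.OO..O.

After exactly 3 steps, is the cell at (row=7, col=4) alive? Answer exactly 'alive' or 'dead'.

Answer: alive

Derivation:
Simulating step by step:
Generation 0 (given above): 24 live cells
Generation 1: 22 live cells
...OO...
OO......
.....O..
..OOOOO.
........
...O.O..
O.O.OO..
O...OO..
O.OO....
Generation 2: 22 live cells
........
....O...
.OOO.OO.
...OOOO.
..O...O.
...O.O..
.O....O.
O.O..O..
.O.OO...
Generation 3: 28 live cells
........
..OOOO..
..O.O.O.
.O.....O
..O...O.
..O..OO.
.OO.OOO.
O.OOOO..
.OOOO...

Cell (7,4) at generation 3: 1 -> alive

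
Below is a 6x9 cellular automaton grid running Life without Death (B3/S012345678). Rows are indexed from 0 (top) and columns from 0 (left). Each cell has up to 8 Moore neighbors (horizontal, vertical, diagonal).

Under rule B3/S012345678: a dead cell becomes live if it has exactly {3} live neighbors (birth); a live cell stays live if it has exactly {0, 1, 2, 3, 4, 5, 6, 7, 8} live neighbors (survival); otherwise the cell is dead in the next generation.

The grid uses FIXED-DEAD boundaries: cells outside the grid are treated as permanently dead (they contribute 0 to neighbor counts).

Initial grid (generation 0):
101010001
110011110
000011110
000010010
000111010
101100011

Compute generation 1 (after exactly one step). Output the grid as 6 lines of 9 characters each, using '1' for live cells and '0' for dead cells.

Answer: 101110111
110011111
000111111
000010011
001111010
101100111

Derivation:
Simulating step by step:
Generation 0 (given above): 25 live cells
Generation 1: 34 live cells
(generation 1 grid is the final answer)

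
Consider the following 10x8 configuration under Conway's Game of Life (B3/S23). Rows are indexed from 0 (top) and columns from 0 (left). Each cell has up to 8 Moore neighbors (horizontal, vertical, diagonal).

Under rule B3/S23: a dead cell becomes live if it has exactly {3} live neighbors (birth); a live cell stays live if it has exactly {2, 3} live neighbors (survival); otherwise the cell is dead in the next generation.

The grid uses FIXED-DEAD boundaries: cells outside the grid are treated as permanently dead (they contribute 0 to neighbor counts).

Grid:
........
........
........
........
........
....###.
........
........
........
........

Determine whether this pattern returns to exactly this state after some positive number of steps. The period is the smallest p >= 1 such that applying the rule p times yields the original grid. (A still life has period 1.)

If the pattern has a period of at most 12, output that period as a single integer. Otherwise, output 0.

Simulating and comparing each generation to the original:
Gen 0 (original, given above): 3 live cells
Gen 1: 3 live cells, differs from original
Gen 2: 3 live cells, MATCHES original -> period = 2

Answer: 2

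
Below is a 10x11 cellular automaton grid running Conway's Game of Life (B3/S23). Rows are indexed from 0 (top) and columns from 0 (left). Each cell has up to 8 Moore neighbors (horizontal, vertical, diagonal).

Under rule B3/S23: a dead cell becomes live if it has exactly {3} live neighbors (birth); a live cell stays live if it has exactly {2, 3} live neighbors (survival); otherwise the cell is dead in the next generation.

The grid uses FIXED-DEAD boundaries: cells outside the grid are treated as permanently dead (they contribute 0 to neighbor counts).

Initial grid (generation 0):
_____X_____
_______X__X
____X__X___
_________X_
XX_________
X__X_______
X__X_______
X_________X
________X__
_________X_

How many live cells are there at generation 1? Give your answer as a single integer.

Simulating step by step:
Generation 0 (given above): 16 live cells
Generation 1: 9 live cells
___________
______X____
________X__
___________
XX_________
X_X________
XX_________
___________
_________X_
___________
Population at generation 1: 9

Answer: 9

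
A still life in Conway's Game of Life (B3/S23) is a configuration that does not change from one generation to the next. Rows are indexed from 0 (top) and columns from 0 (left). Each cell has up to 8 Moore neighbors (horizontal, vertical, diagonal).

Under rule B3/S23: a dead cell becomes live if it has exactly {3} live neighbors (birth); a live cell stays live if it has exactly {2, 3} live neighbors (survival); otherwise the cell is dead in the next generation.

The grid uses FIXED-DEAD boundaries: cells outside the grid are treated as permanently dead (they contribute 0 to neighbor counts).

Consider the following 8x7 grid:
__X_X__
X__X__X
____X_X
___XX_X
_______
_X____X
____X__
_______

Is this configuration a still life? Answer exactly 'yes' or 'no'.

Answer: no

Derivation:
Compute generation 1 and compare to generation 0 (given above):
Generation 1:
___X___
___XX__
____X_X
___XX__
_____X_
_______
_______
_______
Cell (0,2) differs: gen0=1 vs gen1=0 -> NOT a still life.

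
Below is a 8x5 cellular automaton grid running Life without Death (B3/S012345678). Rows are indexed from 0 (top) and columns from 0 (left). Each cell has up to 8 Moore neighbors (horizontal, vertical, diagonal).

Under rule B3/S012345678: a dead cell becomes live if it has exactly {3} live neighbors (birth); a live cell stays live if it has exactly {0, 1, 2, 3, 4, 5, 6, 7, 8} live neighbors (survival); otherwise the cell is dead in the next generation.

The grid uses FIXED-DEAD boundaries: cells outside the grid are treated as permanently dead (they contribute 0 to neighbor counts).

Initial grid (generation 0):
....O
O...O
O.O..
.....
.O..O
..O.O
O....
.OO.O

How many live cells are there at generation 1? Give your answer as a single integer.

Answer: 21

Derivation:
Simulating step by step:
Generation 0 (given above): 13 live cells
Generation 1: 21 live cells
....O
OO.OO
OOO..
.O...
.O.OO
.OOOO
O.O..
.OO.O
Population at generation 1: 21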